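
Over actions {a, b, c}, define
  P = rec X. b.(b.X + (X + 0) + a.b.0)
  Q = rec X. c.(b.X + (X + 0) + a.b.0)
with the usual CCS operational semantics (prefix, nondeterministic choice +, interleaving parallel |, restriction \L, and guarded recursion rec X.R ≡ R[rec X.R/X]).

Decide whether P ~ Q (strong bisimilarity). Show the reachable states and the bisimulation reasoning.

NO

P's transition system — 4 states:
  u0 = rec X. b.(b.X + (X + 0) + a.b.0) | -b-> u1
  u1 = b.(rec X. b.(b.X + (X + 0) + a.b.0)) + ((rec X. b.(b.X + (X + 0) + a.b.0)) + 0) + a.b.0 | -a-> u2, -b-> u0, -b-> u1
  u2 = b.0 | -b-> u3
  u3 = 0 | stopped
Q's transition system — 4 states:
  v0 = rec X. c.(b.X + (X + 0) + a.b.0) | -c-> v1
  v1 = b.(rec X. c.(b.X + (X + 0) + a.b.0)) + ((rec X. c.(b.X + (X + 0) + a.b.0)) + 0) + a.b.0 | -a-> v2, -b-> v0, -c-> v1
  v2 = b.0 | -b-> v3
  v3 = 0 | stopped
Bisimilarity quotient blocks:
  B0 = {u0}
  B1 = {u1}
  B2 = {u2, v2}
  B3 = {u3, v3}
  B4 = {v0}
  B5 = {v1}
u0 ∈ B0, v0 ∈ B4 → different blocks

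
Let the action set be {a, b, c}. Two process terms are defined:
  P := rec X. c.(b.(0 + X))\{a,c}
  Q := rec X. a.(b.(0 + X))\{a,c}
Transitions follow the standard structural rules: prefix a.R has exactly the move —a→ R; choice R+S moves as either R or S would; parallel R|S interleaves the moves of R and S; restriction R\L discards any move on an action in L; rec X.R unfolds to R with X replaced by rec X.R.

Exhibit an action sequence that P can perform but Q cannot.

LTS(P): 3 reachable states
  u0 = rec X. c.(b.(0 + X))\{a,c} | ··c··> u1
  u1 = (b.(0 + (rec X. c.(b.(0 + X))\{a,c})))\{a,c} | ··b··> u2
  u2 = (0 + (rec X. c.(b.(0 + X))\{a,c}))\{a,c} | (no moves)
LTS(Q): 3 reachable states
  v0 = rec X. a.(b.(0 + X))\{a,c} | ··a··> v1
  v1 = (b.(0 + (rec X. a.(b.(0 + X))\{a,c})))\{a,c} | ··b··> v2
  v2 = (0 + (rec X. a.(b.(0 + X))\{a,c}))\{a,c} | (no moves)
Executing c from P (initial set {u0}):
  [1] c ⇒ {u1}
  P completes σ.
Executing c from Q (initial set {v0}):
  [1] c ⇒ ∅ (Q stuck)

c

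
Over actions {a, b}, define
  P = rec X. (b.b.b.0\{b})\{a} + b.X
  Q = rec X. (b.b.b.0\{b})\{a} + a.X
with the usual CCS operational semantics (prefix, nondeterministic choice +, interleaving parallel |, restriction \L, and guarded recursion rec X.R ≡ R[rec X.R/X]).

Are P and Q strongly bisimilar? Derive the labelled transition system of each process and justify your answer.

P's transition system — 4 states:
  m0 = rec X. (b.b.b.0\{b})\{a} + b.X has moves ··b··> m0, ··b··> m1
  m1 = (b.b.0\{b})\{a} has moves ··b··> m2
  m2 = (b.0\{b})\{a} has moves ··b··> m3
  m3 = 0\{b}\{a} has moves ·
Q's transition system — 4 states:
  n0 = rec X. (b.b.b.0\{b})\{a} + a.X has moves ··a··> n0, ··b··> n1
  n1 = (b.b.0\{b})\{a} has moves ··b··> n2
  n2 = (b.0\{b})\{a} has moves ··b··> n3
  n3 = 0\{b}\{a} has moves ·
Coarsest stable partition (strong bisimilarity classes):
  B0 = {m0}
  B1 = {m1, n1}
  B2 = {m2, n2}
  B3 = {m3, n3}
  B4 = {n0}
m0 ∈ B0, n0 ∈ B4 → different blocks

P ≁ Q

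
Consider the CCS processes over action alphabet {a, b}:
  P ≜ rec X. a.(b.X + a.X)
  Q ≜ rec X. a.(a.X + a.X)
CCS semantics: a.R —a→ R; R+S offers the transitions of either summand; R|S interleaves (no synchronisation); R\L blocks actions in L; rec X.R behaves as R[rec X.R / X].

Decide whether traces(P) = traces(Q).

traces(P) ≠ traces(Q) — witness ⟨ab⟩

Reachable graph of P (2 states):
  p0 = rec X. a.(b.X + a.X) :: ··a··> p1
  p1 = b.(rec X. a.(b.X + a.X)) + a.(rec X. a.(b.X + a.X)) :: ··a··> p0, ··b··> p0
Reachable graph of Q (2 states):
  q0 = rec X. a.(a.X + a.X) :: ··a··> q1
  q1 = a.(rec X. a.(a.X + a.X)) + a.(rec X. a.(a.X + a.X)) :: ··a··> q0
Trace ⟨ab⟩ through P, begin at {p0}:
  step 1 (a): {p1}
  step 2 (b): {p0}
  P completes σ.
Trace ⟨ab⟩ through Q, begin at {q0}:
  step 1 (a): {q1}
  step 2 (b): ∅  — Q cannot continue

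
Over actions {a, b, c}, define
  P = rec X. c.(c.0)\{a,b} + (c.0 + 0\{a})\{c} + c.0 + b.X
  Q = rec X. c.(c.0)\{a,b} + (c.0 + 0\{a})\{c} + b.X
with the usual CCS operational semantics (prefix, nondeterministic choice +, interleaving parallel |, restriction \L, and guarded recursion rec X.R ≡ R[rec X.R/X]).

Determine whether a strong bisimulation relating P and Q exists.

LTS(P): 4 reachable states
  p0 = rec X. c.(c.0)\{a,b} + (c.0 + 0\{a})\{c} + c.0 + b.X ⊢ -b-> p0, -c-> p1, -c-> p2
  p1 = (c.0)\{a,b} ⊢ -c-> p3
  p2 = 0 ⊢ ·
  p3 = 0\{a,b} ⊢ ·
LTS(Q): 3 reachable states
  q0 = rec X. c.(c.0)\{a,b} + (c.0 + 0\{a})\{c} + b.X ⊢ -b-> q0, -c-> q1
  q1 = (c.0)\{a,b} ⊢ -c-> q2
  q2 = 0\{a,b} ⊢ ·
Coarsest stable partition (strong bisimilarity classes):
  B0 = {p0}
  B1 = {p1, q1}
  B2 = {p2, p3, q2}
  B3 = {q0}
p0 ∈ B0, q0 ∈ B3 → different blocks

P ≁ Q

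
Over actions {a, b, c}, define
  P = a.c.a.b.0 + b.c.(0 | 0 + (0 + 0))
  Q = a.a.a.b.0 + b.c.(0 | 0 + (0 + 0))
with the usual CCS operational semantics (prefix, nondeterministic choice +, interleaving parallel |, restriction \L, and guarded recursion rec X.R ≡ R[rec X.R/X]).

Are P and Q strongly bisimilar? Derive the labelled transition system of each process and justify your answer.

P's transition system — 7 states:
  p0 = a.c.a.b.0 + b.c.(0 | 0 + (0 + 0)) | —a→ p1, —b→ p2
  p1 = c.a.b.0 | —c→ p3
  p2 = c.(0 | 0 + (0 + 0)) | —c→ p4
  p3 = a.b.0 | —a→ p5
  p4 = 0 | 0 + (0 + 0) | deadlocked
  p5 = b.0 | —b→ p6
  p6 = 0 | deadlocked
Q's transition system — 7 states:
  q0 = a.a.a.b.0 + b.c.(0 | 0 + (0 + 0)) | —a→ q1, —b→ q2
  q1 = a.a.b.0 | —a→ q3
  q2 = c.(0 | 0 + (0 + 0)) | —c→ q4
  q3 = a.b.0 | —a→ q5
  q4 = 0 | 0 + (0 + 0) | deadlocked
  q5 = b.0 | —b→ q6
  q6 = 0 | deadlocked
Partition-refinement fixed point:
  B0 = {p0}
  B1 = {p1}
  B2 = {p3, q3}
  B3 = {p5, q5}
  B4 = {p4, p6, q4, q6}
  B5 = {p2, q2}
  B6 = {q0}
  B7 = {q1}
p0 ∈ B0, q0 ∈ B6 → different blocks

NO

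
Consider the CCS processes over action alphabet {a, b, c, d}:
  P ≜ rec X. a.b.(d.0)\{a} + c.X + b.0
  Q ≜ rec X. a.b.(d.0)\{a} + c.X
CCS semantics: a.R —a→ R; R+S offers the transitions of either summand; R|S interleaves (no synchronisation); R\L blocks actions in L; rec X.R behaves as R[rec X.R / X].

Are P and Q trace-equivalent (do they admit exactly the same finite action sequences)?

NO — witness ⟨b⟩

P's transition system — 5 states:
  s0 = rec X. a.b.(d.0)\{a} + c.X + b.0 has moves --a--▸ s1, --b--▸ s2, --c--▸ s0
  s1 = b.(d.0)\{a} has moves --b--▸ s3
  s2 = 0 has moves ∅
  s3 = (d.0)\{a} has moves --d--▸ s4
  s4 = 0\{a} has moves ∅
Q's transition system — 4 states:
  t0 = rec X. a.b.(d.0)\{a} + c.X has moves --a--▸ t1, --c--▸ t0
  t1 = b.(d.0)\{a} has moves --b--▸ t2
  t2 = (d.0)\{a} has moves --d--▸ t3
  t3 = 0\{a} has moves ∅
Trace ⟨b⟩ through P, begin at {s0}:
  step 1 (b): {s2}
  ✓ P
Trace ⟨b⟩ through Q, begin at {t0}:
  step 1 (b): no successor for Q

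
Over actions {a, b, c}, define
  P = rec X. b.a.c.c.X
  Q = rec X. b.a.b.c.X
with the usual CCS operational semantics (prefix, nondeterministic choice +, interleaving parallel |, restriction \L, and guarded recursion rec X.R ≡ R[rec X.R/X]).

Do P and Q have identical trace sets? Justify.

P's transition system — 4 states:
  p0 = rec X. b.a.c.c.X | -b-> p1
  p1 = a.c.c.(rec X. b.a.c.c.X) | -a-> p2
  p2 = c.c.(rec X. b.a.c.c.X) | -c-> p3
  p3 = c.(rec X. b.a.c.c.X) | -c-> p0
Q's transition system — 4 states:
  q0 = rec X. b.a.b.c.X | -b-> q1
  q1 = a.b.c.(rec X. b.a.b.c.X) | -a-> q2
  q2 = b.c.(rec X. b.a.b.c.X) | -b-> q3
  q3 = c.(rec X. b.a.b.c.X) | -c-> q0
Run σ = ⟨bac⟩ on P: start {p0}
  [1] b ⇒ {p1}
  [2] a ⇒ {p2}
  [3] c ⇒ {p3}
  ✓ P
Run σ = ⟨bac⟩ on Q: start {q0}
  [1] b ⇒ {q1}
  [2] a ⇒ {q2}
  [3] c ⇒ ∅ (Q stuck)

NO — witness ⟨bac⟩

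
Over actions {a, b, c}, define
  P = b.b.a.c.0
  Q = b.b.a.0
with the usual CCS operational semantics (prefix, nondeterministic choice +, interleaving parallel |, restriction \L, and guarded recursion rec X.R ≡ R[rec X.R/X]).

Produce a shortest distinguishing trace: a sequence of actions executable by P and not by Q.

P's transition system — 5 states:
  u0 = b.b.a.c.0 has moves =b=> u1
  u1 = b.a.c.0 has moves =b=> u2
  u2 = a.c.0 has moves =a=> u3
  u3 = c.0 has moves =c=> u4
  u4 = 0 has moves (no moves)
Q's transition system — 4 states:
  v0 = b.b.a.0 has moves =b=> v1
  v1 = b.a.0 has moves =b=> v2
  v2 = a.0 has moves =a=> v3
  v3 = 0 has moves (no moves)
Run σ = ⟨bbac⟩ on P: start {u0}
  after b @ step 1: {u1}
  after b @ step 2: {u2}
  after a @ step 3: {u3}
  after c @ step 4: {u4}
  — P admits the full trace.
Run σ = ⟨bbac⟩ on Q: start {v0}
  after b @ step 1: {v1}
  after b @ step 2: {v2}
  after a @ step 3: {v3}
  after c @ step 4: ∅  — Q cannot continue

bbac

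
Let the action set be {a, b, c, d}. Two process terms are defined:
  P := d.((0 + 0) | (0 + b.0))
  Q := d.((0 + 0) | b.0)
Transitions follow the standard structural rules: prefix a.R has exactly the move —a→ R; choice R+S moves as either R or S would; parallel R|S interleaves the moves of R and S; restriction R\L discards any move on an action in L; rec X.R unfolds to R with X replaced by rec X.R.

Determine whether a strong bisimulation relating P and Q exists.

bisimilar

LTS(P): 3 reachable states
  s0 = d.((0 + 0) | (0 + b.0)) has moves --d--▸ s1
  s1 = (0 + 0) | (0 + b.0) has moves --b--▸ s2
  s2 = (0 + 0) | 0 has moves ·
LTS(Q): 3 reachable states
  t0 = d.((0 + 0) | b.0) has moves --d--▸ t1
  t1 = (0 + 0) | b.0 has moves --b--▸ t2
  t2 = (0 + 0) | 0 has moves ·
Partition-refinement fixed point:
  B0 = {s0, t0}
  B1 = {s1, t1}
  B2 = {s2, t2}
s0 ∈ B0, t0 ∈ B0 → same block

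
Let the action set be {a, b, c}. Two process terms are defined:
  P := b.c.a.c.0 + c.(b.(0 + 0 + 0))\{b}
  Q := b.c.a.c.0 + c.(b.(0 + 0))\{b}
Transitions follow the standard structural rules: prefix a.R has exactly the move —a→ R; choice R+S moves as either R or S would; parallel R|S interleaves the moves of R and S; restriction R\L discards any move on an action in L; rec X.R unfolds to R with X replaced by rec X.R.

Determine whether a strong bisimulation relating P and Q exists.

Reachable graph of P (6 states):
  m0 = b.c.a.c.0 + c.(b.(0 + 0 + 0))\{b} :: =b=> m1, =c=> m2
  m1 = c.a.c.0 :: =c=> m3
  m2 = (b.(0 + 0 + 0))\{b} :: ∅
  m3 = a.c.0 :: =a=> m4
  m4 = c.0 :: =c=> m5
  m5 = 0 :: ∅
Reachable graph of Q (6 states):
  n0 = b.c.a.c.0 + c.(b.(0 + 0))\{b} :: =b=> n1, =c=> n2
  n1 = c.a.c.0 :: =c=> n3
  n2 = (b.(0 + 0))\{b} :: ∅
  n3 = a.c.0 :: =a=> n4
  n4 = c.0 :: =c=> n5
  n5 = 0 :: ∅
Coarsest stable partition (strong bisimilarity classes):
  B0 = {m0, n0}
  B1 = {m1, n1}
  B2 = {m3, n3}
  B3 = {m4, n4}
  B4 = {m2, m5, n2, n5}
m0 ∈ B0, n0 ∈ B0 → same block

P ~ Q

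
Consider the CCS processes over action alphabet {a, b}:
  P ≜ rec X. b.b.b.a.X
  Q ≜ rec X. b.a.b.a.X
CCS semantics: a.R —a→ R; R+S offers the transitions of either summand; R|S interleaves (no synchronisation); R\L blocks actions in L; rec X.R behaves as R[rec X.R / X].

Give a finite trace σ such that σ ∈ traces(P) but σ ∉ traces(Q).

bb

Reachable graph of P (4 states):
  m0 = rec X. b.b.b.a.X | ··b··> m1
  m1 = b.b.a.(rec X. b.b.b.a.X) | ··b··> m2
  m2 = b.a.(rec X. b.b.b.a.X) | ··b··> m3
  m3 = a.(rec X. b.b.b.a.X) | ··a··> m0
Reachable graph of Q (4 states):
  n0 = rec X. b.a.b.a.X | ··b··> n1
  n1 = a.b.a.(rec X. b.a.b.a.X) | ··a··> n2
  n2 = b.a.(rec X. b.a.b.a.X) | ··b··> n3
  n3 = a.(rec X. b.a.b.a.X) | ··a··> n0
Run σ = ⟨bb⟩ on P: start {m0}
  [1] b ⇒ {m1}
  [2] b ⇒ {m2}
  P completes σ.
Run σ = ⟨bb⟩ on Q: start {n0}
  [1] b ⇒ {n1}
  [2] b ⇒ no successor for Q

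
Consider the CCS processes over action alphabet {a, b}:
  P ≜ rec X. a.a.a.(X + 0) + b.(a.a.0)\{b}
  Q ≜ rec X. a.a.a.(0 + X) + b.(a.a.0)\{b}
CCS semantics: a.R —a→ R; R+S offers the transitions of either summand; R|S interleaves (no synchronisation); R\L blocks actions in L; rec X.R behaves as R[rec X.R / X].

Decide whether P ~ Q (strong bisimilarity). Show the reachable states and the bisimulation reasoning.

YES

P's transition system — 7 states:
  p0 = rec X. a.a.a.(X + 0) + b.(a.a.0)\{b} has moves -a-> p1, -b-> p2
  p1 = a.a.((rec X. a.a.a.(X + 0) + b.(a.a.0)\{b}) + 0) has moves -a-> p3
  p2 = (a.a.0)\{b} has moves -a-> p4
  p3 = a.((rec X. a.a.a.(X + 0) + b.(a.a.0)\{b}) + 0) has moves -a-> p5
  p4 = (a.0)\{b} has moves -a-> p6
  p5 = (rec X. a.a.a.(X + 0) + b.(a.a.0)\{b}) + 0 has moves -a-> p1, -b-> p2
  p6 = 0\{b} has moves stopped
Q's transition system — 7 states:
  q0 = rec X. a.a.a.(0 + X) + b.(a.a.0)\{b} has moves -a-> q1, -b-> q2
  q1 = a.a.(0 + (rec X. a.a.a.(0 + X) + b.(a.a.0)\{b})) has moves -a-> q3
  q2 = (a.a.0)\{b} has moves -a-> q4
  q3 = a.(0 + (rec X. a.a.a.(0 + X) + b.(a.a.0)\{b})) has moves -a-> q5
  q4 = (a.0)\{b} has moves -a-> q6
  q5 = 0 + (rec X. a.a.a.(0 + X) + b.(a.a.0)\{b}) has moves -a-> q1, -b-> q2
  q6 = 0\{b} has moves stopped
Bisimilarity quotient blocks:
  B0 = {p0, p5, q0, q5}
  B1 = {p2, q2}
  B2 = {p4, q4}
  B3 = {p6, q6}
  B4 = {p1, q1}
  B5 = {p3, q3}
p0 ∈ B0, q0 ∈ B0 → same block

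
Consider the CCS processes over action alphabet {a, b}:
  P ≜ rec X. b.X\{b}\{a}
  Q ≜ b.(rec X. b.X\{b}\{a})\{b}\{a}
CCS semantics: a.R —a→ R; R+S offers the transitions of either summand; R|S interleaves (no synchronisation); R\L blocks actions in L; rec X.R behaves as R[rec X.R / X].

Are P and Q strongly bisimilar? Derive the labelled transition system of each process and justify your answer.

LTS(P): 2 reachable states
  m0 = rec X. b.X\{b}\{a} :: -b-> m1
  m1 = (rec X. b.X\{b}\{a})\{b}\{a} :: stopped
LTS(Q): 2 reachable states
  n0 = b.(rec X. b.X\{b}\{a})\{b}\{a} :: -b-> n1
  n1 = (rec X. b.X\{b}\{a})\{b}\{a} :: stopped
Partition-refinement fixed point:
  B0 = {m0, n0}
  B1 = {m1, n1}
m0 ∈ B0, n0 ∈ B0 → same block

bisimilar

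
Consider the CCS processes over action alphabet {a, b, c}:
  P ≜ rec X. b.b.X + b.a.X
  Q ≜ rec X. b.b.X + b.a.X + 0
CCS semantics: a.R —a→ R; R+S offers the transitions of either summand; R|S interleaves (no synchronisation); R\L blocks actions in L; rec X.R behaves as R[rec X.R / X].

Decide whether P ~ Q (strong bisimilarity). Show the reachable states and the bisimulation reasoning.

YES

Reachable graph of P (3 states):
  u0 = rec X. b.b.X + b.a.X → —b→ u1, —b→ u2
  u1 = a.(rec X. b.b.X + b.a.X) → —a→ u0
  u2 = b.(rec X. b.b.X + b.a.X) → —b→ u0
Reachable graph of Q (3 states):
  v0 = rec X. b.b.X + b.a.X + 0 → —b→ v1, —b→ v2
  v1 = a.(rec X. b.b.X + b.a.X + 0) → —a→ v0
  v2 = b.(rec X. b.b.X + b.a.X + 0) → —b→ v0
Partition-refinement fixed point:
  B0 = {u0, v0}
  B1 = {u2, v2}
  B2 = {u1, v1}
u0 ∈ B0, v0 ∈ B0 → same block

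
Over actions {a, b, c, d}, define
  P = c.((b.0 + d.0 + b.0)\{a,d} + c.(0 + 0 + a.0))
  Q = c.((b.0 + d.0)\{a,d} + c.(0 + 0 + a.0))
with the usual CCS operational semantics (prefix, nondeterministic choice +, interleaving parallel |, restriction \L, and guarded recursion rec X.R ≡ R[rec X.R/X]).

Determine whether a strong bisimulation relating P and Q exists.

YES

P's transition system — 5 states:
  u0 = c.((b.0 + d.0 + b.0)\{a,d} + c.(0 + 0 + a.0)) :: --c--▸ u1
  u1 = (b.0 + d.0 + b.0)\{a,d} + c.(0 + 0 + a.0) :: --b--▸ u2, --c--▸ u3
  u2 = 0\{a,d} :: deadlocked
  u3 = 0 + 0 + a.0 :: --a--▸ u4
  u4 = 0 :: deadlocked
Q's transition system — 5 states:
  v0 = c.((b.0 + d.0)\{a,d} + c.(0 + 0 + a.0)) :: --c--▸ v1
  v1 = (b.0 + d.0)\{a,d} + c.(0 + 0 + a.0) :: --b--▸ v2, --c--▸ v3
  v2 = 0\{a,d} :: deadlocked
  v3 = 0 + 0 + a.0 :: --a--▸ v4
  v4 = 0 :: deadlocked
Bisimilarity quotient blocks:
  B0 = {u0, v0}
  B1 = {u1, v1}
  B2 = {u3, v3}
  B3 = {u2, u4, v2, v4}
u0 ∈ B0, v0 ∈ B0 → same block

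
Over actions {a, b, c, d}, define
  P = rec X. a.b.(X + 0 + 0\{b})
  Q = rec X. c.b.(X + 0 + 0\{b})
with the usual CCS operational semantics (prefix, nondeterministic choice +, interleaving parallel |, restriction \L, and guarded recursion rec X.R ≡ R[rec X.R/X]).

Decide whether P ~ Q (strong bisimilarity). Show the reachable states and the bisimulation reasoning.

P ≁ Q

P's transition system — 3 states:
  m0 = rec X. a.b.(X + 0 + 0\{b}) → --a--▸ m1
  m1 = b.((rec X. a.b.(X + 0 + 0\{b})) + 0 + 0\{b}) → --b--▸ m2
  m2 = (rec X. a.b.(X + 0 + 0\{b})) + 0 + 0\{b} → --a--▸ m1
Q's transition system — 3 states:
  n0 = rec X. c.b.(X + 0 + 0\{b}) → --c--▸ n1
  n1 = b.((rec X. c.b.(X + 0 + 0\{b})) + 0 + 0\{b}) → --b--▸ n2
  n2 = (rec X. c.b.(X + 0 + 0\{b})) + 0 + 0\{b} → --c--▸ n1
Bisimilarity quotient blocks:
  B0 = {m0, m2}
  B1 = {m1}
  B2 = {n0, n2}
  B3 = {n1}
m0 ∈ B0, n0 ∈ B2 → different blocks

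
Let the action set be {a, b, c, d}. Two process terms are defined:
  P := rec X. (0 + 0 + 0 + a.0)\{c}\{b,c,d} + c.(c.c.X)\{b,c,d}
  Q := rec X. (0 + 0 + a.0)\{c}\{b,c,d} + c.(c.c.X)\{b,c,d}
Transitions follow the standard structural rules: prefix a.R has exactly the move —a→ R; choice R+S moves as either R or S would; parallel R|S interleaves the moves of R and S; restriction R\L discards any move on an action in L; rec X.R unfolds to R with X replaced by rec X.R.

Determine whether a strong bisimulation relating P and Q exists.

P ~ Q

LTS(P): 3 reachable states
  m0 = rec X. (0 + 0 + 0 + a.0)\{c}\{b,c,d} + c.(c.c.X)\{b,c,d} | =a=> m1, =c=> m2
  m1 = 0\{c}\{b,c,d} | deadlocked
  m2 = (c.c.(rec X. (0 + 0 + 0 + a.0)\{c}\{b,c,d} + c.(c.c.X)\{b,c,d}))\{b,c,d} | deadlocked
LTS(Q): 3 reachable states
  n0 = rec X. (0 + 0 + a.0)\{c}\{b,c,d} + c.(c.c.X)\{b,c,d} | =a=> n1, =c=> n2
  n1 = 0\{c}\{b,c,d} | deadlocked
  n2 = (c.c.(rec X. (0 + 0 + a.0)\{c}\{b,c,d} + c.(c.c.X)\{b,c,d}))\{b,c,d} | deadlocked
Partition-refinement fixed point:
  B0 = {m0, n0}
  B1 = {m1, m2, n1, n2}
m0 ∈ B0, n0 ∈ B0 → same block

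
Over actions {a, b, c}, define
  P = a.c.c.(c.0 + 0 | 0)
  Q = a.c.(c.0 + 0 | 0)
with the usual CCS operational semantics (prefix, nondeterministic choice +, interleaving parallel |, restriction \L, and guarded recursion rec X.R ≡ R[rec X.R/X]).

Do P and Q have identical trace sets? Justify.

traces(P) ≠ traces(Q) — witness ⟨accc⟩

P's transition system — 5 states:
  m0 = a.c.c.(c.0 + 0 | 0) has moves —a→ m1
  m1 = c.c.(c.0 + 0 | 0) has moves —c→ m2
  m2 = c.(c.0 + 0 | 0) has moves —c→ m3
  m3 = c.0 + 0 | 0 has moves —c→ m4
  m4 = 0 has moves deadlocked
Q's transition system — 4 states:
  n0 = a.c.(c.0 + 0 | 0) has moves —a→ n1
  n1 = c.(c.0 + 0 | 0) has moves —c→ n2
  n2 = c.0 + 0 | 0 has moves —c→ n3
  n3 = 0 has moves deadlocked
Run σ = ⟨accc⟩ on P: start {m0}
  [1] a ⇒ {m1}
  [2] c ⇒ {m2}
  [3] c ⇒ {m3}
  [4] c ⇒ {m4}
  ✓ P
Run σ = ⟨accc⟩ on Q: start {n0}
  [1] a ⇒ {n1}
  [2] c ⇒ {n2}
  [3] c ⇒ {n3}
  [4] c ⇒ no successor for Q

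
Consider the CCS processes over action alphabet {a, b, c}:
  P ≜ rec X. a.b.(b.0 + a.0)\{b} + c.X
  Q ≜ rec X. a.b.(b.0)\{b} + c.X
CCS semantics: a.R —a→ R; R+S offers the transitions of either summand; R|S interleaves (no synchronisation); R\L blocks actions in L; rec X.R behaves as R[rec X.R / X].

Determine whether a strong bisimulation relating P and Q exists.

Reachable graph of P (4 states):
  p0 = rec X. a.b.(b.0 + a.0)\{b} + c.X :: -a-> p1, -c-> p0
  p1 = b.(b.0 + a.0)\{b} :: -b-> p2
  p2 = (b.0 + a.0)\{b} :: -a-> p3
  p3 = 0\{b} :: stopped
Reachable graph of Q (3 states):
  q0 = rec X. a.b.(b.0)\{b} + c.X :: -a-> q1, -c-> q0
  q1 = b.(b.0)\{b} :: -b-> q2
  q2 = (b.0)\{b} :: stopped
Partition-refinement fixed point:
  B0 = {p0}
  B1 = {p1}
  B2 = {p2}
  B3 = {p3, q2}
  B4 = {q0}
  B5 = {q1}
p0 ∈ B0, q0 ∈ B4 → different blocks

NO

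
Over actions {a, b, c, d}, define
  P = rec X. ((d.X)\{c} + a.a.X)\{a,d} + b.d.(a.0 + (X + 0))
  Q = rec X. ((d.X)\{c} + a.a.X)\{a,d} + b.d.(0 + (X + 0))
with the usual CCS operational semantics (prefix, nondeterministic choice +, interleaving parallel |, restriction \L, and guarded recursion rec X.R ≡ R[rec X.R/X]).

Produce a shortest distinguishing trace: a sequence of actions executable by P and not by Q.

bda

LTS(P): 4 reachable states
  m0 = rec X. ((d.X)\{c} + a.a.X)\{a,d} + b.d.(a.0 + (X + 0)) has moves --b--▸ m1
  m1 = d.(a.0 + ((rec X. ((d.X)\{c} + a.a.X)\{a,d} + b.d.(a.0 + (X + 0))) + 0)) has moves --d--▸ m2
  m2 = a.0 + ((rec X. ((d.X)\{c} + a.a.X)\{a,d} + b.d.(a.0 + (X + 0))) + 0) has moves --a--▸ m3, --b--▸ m1
  m3 = 0 has moves stopped
LTS(Q): 3 reachable states
  n0 = rec X. ((d.X)\{c} + a.a.X)\{a,d} + b.d.(0 + (X + 0)) has moves --b--▸ n1
  n1 = d.(0 + ((rec X. ((d.X)\{c} + a.a.X)\{a,d} + b.d.(0 + (X + 0))) + 0)) has moves --d--▸ n2
  n2 = 0 + ((rec X. ((d.X)\{c} + a.a.X)\{a,d} + b.d.(0 + (X + 0))) + 0) has moves --b--▸ n1
Trace ⟨bda⟩ through P, begin at {m0}:
  step 1 (b): {m1}
  step 2 (d): {m2}
  step 3 (a): {m3}
  ✓ P
Trace ⟨bda⟩ through Q, begin at {n0}:
  step 1 (b): {n1}
  step 2 (d): {n2}
  step 3 (a): ∅  — Q cannot continue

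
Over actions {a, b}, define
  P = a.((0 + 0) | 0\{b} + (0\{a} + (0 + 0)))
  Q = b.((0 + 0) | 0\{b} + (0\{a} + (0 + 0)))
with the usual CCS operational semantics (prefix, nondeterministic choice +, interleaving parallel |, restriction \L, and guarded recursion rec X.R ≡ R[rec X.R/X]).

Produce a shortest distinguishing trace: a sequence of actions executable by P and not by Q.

Reachable graph of P (2 states):
  p0 = a.((0 + 0) | 0\{b} + (0\{a} + (0 + 0))) has moves -a-> p1
  p1 = (0 + 0) | 0\{b} + (0\{a} + (0 + 0)) has moves stopped
Reachable graph of Q (2 states):
  q0 = b.((0 + 0) | 0\{b} + (0\{a} + (0 + 0))) has moves -b-> q1
  q1 = (0 + 0) | 0\{b} + (0\{a} + (0 + 0)) has moves stopped
Run σ = ⟨a⟩ on P: start {p0}
  step 1 (a): {p1}
  — P admits the full trace.
Run σ = ⟨a⟩ on Q: start {q0}
  step 1 (a): no successor for Q

a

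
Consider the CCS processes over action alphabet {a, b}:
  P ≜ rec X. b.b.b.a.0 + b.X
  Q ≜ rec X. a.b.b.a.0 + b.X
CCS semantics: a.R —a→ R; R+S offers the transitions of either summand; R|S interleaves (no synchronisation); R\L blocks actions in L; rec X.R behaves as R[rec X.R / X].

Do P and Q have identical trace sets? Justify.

trace-distinct — witness ⟨a⟩

LTS(P): 5 reachable states
  p0 = rec X. b.b.b.a.0 + b.X has moves —b→ p0, —b→ p1
  p1 = b.b.a.0 has moves —b→ p2
  p2 = b.a.0 has moves —b→ p3
  p3 = a.0 has moves —a→ p4
  p4 = 0 has moves ·
LTS(Q): 5 reachable states
  q0 = rec X. a.b.b.a.0 + b.X has moves —a→ q1, —b→ q0
  q1 = b.b.a.0 has moves —b→ q2
  q2 = b.a.0 has moves —b→ q3
  q3 = a.0 has moves —a→ q4
  q4 = 0 has moves ·
Run σ = ⟨a⟩ on Q: start {q0}
  after a @ step 1: {q1}
  Q completes σ.
Run σ = ⟨a⟩ on P: start {p0}
  after a @ step 1: ∅ (P stuck)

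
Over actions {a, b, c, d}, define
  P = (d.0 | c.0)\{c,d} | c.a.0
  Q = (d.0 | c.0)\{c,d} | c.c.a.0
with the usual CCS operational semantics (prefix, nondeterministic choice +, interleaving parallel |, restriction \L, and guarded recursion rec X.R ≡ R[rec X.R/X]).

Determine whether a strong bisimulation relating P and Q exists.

P ≁ Q

LTS(P): 3 reachable states
  p0 = (d.0 | c.0)\{c,d} | c.a.0 → --c--▸ p1
  p1 = (d.0 | c.0)\{c,d} | a.0 → --a--▸ p2
  p2 = (d.0 | c.0)\{c,d} | 0 → stopped
LTS(Q): 4 reachable states
  q0 = (d.0 | c.0)\{c,d} | c.c.a.0 → --c--▸ q1
  q1 = (d.0 | c.0)\{c,d} | c.a.0 → --c--▸ q2
  q2 = (d.0 | c.0)\{c,d} | a.0 → --a--▸ q3
  q3 = (d.0 | c.0)\{c,d} | 0 → stopped
Bisimilarity quotient blocks:
  B0 = {p0, q1}
  B1 = {p1, q2}
  B2 = {p2, q3}
  B3 = {q0}
p0 ∈ B0, q0 ∈ B3 → different blocks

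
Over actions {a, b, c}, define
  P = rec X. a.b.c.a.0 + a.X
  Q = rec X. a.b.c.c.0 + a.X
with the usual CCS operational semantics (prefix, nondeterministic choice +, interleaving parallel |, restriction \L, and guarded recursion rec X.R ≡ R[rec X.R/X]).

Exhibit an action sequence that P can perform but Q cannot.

abca

P's transition system — 5 states:
  p0 = rec X. a.b.c.a.0 + a.X has moves =a=> p0, =a=> p1
  p1 = b.c.a.0 has moves =b=> p2
  p2 = c.a.0 has moves =c=> p3
  p3 = a.0 has moves =a=> p4
  p4 = 0 has moves deadlocked
Q's transition system — 5 states:
  q0 = rec X. a.b.c.c.0 + a.X has moves =a=> q0, =a=> q1
  q1 = b.c.c.0 has moves =b=> q2
  q2 = c.c.0 has moves =c=> q3
  q3 = c.0 has moves =c=> q4
  q4 = 0 has moves deadlocked
Trace ⟨abca⟩ through P, begin at {p0}:
  step 1 (a): {p0, p1}
  step 2 (b): {p2}
  step 3 (c): {p3}
  step 4 (a): {p4}
  — P admits the full trace.
Trace ⟨abca⟩ through Q, begin at {q0}:
  step 1 (a): {q0, q1}
  step 2 (b): {q2}
  step 3 (c): {q3}
  step 4 (a): ∅  — Q cannot continue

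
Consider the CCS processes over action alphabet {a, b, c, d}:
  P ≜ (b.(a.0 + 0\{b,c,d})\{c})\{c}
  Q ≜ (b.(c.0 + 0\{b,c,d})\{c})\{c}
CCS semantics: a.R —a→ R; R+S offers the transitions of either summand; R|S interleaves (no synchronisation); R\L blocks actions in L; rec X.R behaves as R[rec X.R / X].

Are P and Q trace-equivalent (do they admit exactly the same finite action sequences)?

trace-distinct — witness ⟨ba⟩

LTS(P): 3 reachable states
  u0 = (b.(a.0 + 0\{b,c,d})\{c})\{c} → ··b··> u1
  u1 = (a.0 + 0\{b,c,d})\{c}\{c} → ··a··> u2
  u2 = 0\{c}\{c} → deadlocked
LTS(Q): 2 reachable states
  v0 = (b.(c.0 + 0\{b,c,d})\{c})\{c} → ··b··> v1
  v1 = (c.0 + 0\{b,c,d})\{c}\{c} → deadlocked
Executing ba from P (initial set {u0}):
  step 1 (b): {u1}
  step 2 (a): {u2}
  ✓ P
Executing ba from Q (initial set {v0}):
  step 1 (b): {v1}
  step 2 (a): ∅ (Q stuck)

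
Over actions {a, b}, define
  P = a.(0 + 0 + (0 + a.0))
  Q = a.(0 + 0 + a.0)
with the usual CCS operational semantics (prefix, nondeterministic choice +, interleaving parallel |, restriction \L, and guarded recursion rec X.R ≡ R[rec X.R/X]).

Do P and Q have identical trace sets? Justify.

trace-equivalent

LTS(P): 3 reachable states
  s0 = a.(0 + 0 + (0 + a.0)) has moves -a-> s1
  s1 = 0 + 0 + (0 + a.0) has moves -a-> s2
  s2 = 0 has moves (no moves)
LTS(Q): 3 reachable states
  t0 = a.(0 + 0 + a.0) has moves -a-> t1
  t1 = 0 + 0 + a.0 has moves -a-> t2
  t2 = 0 has moves (no moves)
Coarsest stable partition (strong bisimilarity classes):
  B0 = {s0, t0}
  B1 = {s1, t1}
  B2 = {s2, t2}
s0 ∈ B0, t0 ∈ B0 → same block
Bisimilar ⇒ trace-equivalent.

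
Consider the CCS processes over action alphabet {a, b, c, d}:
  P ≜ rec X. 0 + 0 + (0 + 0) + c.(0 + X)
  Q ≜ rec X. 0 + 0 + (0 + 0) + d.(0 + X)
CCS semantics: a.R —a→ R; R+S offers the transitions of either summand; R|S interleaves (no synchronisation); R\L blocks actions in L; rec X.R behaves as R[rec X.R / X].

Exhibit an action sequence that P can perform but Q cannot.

c

Reachable graph of P (2 states):
  p0 = rec X. 0 + 0 + (0 + 0) + c.(0 + X) → ··c··> p1
  p1 = 0 + (rec X. 0 + 0 + (0 + 0) + c.(0 + X)) → ··c··> p1
Reachable graph of Q (2 states):
  q0 = rec X. 0 + 0 + (0 + 0) + d.(0 + X) → ··d··> q1
  q1 = 0 + (rec X. 0 + 0 + (0 + 0) + d.(0 + X)) → ··d··> q1
Executing c from P (initial set {p0}):
  [1] c ⇒ {p1}
  ✓ P
Executing c from Q (initial set {q0}):
  [1] c ⇒ ∅ (Q stuck)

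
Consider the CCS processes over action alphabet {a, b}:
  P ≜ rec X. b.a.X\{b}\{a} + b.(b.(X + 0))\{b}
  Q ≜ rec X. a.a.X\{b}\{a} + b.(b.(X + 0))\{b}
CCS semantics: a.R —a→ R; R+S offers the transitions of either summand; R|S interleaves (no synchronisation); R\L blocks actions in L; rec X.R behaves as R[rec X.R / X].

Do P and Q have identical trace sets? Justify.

trace-distinct — witness ⟨ba⟩

LTS(P): 4 reachable states
  p0 = rec X. b.a.X\{b}\{a} + b.(b.(X + 0))\{b} :: —b→ p1, —b→ p2
  p1 = (b.((rec X. b.a.X\{b}\{a} + b.(b.(X + 0))\{b}) + 0))\{b} :: ·
  p2 = a.(rec X. b.a.X\{b}\{a} + b.(b.(X + 0))\{b})\{b}\{a} :: —a→ p3
  p3 = (rec X. b.a.X\{b}\{a} + b.(b.(X + 0))\{b})\{b}\{a} :: ·
LTS(Q): 4 reachable states
  q0 = rec X. a.a.X\{b}\{a} + b.(b.(X + 0))\{b} :: —a→ q1, —b→ q2
  q1 = a.(rec X. a.a.X\{b}\{a} + b.(b.(X + 0))\{b})\{b}\{a} :: —a→ q3
  q2 = (b.((rec X. a.a.X\{b}\{a} + b.(b.(X + 0))\{b}) + 0))\{b} :: ·
  q3 = (rec X. a.a.X\{b}\{a} + b.(b.(X + 0))\{b})\{b}\{a} :: ·
Executing ba from P (initial set {p0}):
  after b @ step 1: {p1, p2}
  after a @ step 2: {p3}
  P completes σ.
Executing ba from Q (initial set {q0}):
  after b @ step 1: {q2}
  after a @ step 2: ∅ (Q stuck)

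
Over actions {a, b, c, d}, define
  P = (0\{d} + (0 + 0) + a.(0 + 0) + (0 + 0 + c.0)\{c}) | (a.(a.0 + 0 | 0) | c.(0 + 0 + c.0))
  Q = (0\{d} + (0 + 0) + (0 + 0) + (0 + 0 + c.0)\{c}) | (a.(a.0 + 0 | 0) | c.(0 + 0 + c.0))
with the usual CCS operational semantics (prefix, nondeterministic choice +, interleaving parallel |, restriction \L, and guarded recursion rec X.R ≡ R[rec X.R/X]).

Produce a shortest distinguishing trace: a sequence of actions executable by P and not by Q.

P's transition system — 18 states:
  m0 = (0\{d} + (0 + 0) + a.(0 + 0) + (0 + 0 + c.0)\{c}) | (a.(a.0 + 0 | 0) | c.(0 + 0 + c.0)) ⊢ ··a··> m1, ··a··> m2, ··c··> m3
  m1 = (0 + 0) | (a.(a.0 + 0 | 0) | c.(0 + 0 + c.0)) ⊢ ··a··> m4, ··c··> m5
  m2 = (0\{d} + (0 + 0) + a.(0 + 0) + (0 + 0 + c.0)\{c}) | ((a.0 + 0 | 0) | c.(0 + 0 + c.0)) ⊢ ··a··> m4, ··a··> m6, ··c··> m7
  m3 = (0\{d} + (0 + 0) + a.(0 + 0) + (0 + 0 + c.0)\{c}) | (a.(a.0 + 0 | 0) | (0 + 0 + c.0)) ⊢ ··a··> m5, ··a··> m7, ··c··> m8
  m4 = (0 + 0) | ((a.0 + 0 | 0) | c.(0 + 0 + c.0)) ⊢ ··a··> m9, ··c··> m10
  m5 = (0 + 0) | (a.(a.0 + 0 | 0) | (0 + 0 + c.0)) ⊢ ··a··> m10, ··c··> m11
  m6 = (0\{d} + (0 + 0) + a.(0 + 0) + (0 + 0 + c.0)\{c}) | (0 | c.(0 + 0 + c.0)) ⊢ ··a··> m9, ··c··> m12
  m7 = (0\{d} + (0 + 0) + a.(0 + 0) + (0 + 0 + c.0)\{c}) | ((a.0 + 0 | 0) | (0 + 0 + c.0)) ⊢ ··a··> m10, ··a··> m12, ··c··> m13
  m8 = (0\{d} + (0 + 0) + a.(0 + 0) + (0 + 0 + c.0)\{c}) | (a.(a.0 + 0 | 0) | 0) ⊢ ··a··> m11, ··a··> m13
  m9 = (0 + 0) | (0 | c.(0 + 0 + c.0)) ⊢ ··c··> m14
  m10 = (0 + 0) | ((a.0 + 0 | 0) | (0 + 0 + c.0)) ⊢ ··a··> m14, ··c··> m15
  m11 = (0 + 0) | (a.(a.0 + 0 | 0) | 0) ⊢ ··a··> m15
  m12 = (0\{d} + (0 + 0) + a.(0 + 0) + (0 + 0 + c.0)\{c}) | (0 | (0 + 0 + c.0)) ⊢ ··a··> m14, ··c··> m16
  m13 = (0\{d} + (0 + 0) + a.(0 + 0) + (0 + 0 + c.0)\{c}) | ((a.0 + 0 | 0) | 0) ⊢ ··a··> m15, ··a··> m16
  m14 = (0 + 0) | (0 | (0 + 0 + c.0)) ⊢ ··c··> m17
  m15 = (0 + 0) | ((a.0 + 0 | 0) | 0) ⊢ ··a··> m17
  m16 = (0\{d} + (0 + 0) + a.(0 + 0) + (0 + 0 + c.0)\{c}) | (0 | 0) ⊢ ··a··> m17
  m17 = (0 + 0) | (0 | 0) ⊢ ∅
Q's transition system — 9 states:
  n0 = (0\{d} + (0 + 0) + (0 + 0) + (0 + 0 + c.0)\{c}) | (a.(a.0 + 0 | 0) | c.(0 + 0 + c.0)) ⊢ ··a··> n1, ··c··> n2
  n1 = (0\{d} + (0 + 0) + (0 + 0) + (0 + 0 + c.0)\{c}) | ((a.0 + 0 | 0) | c.(0 + 0 + c.0)) ⊢ ··a··> n3, ··c··> n4
  n2 = (0\{d} + (0 + 0) + (0 + 0) + (0 + 0 + c.0)\{c}) | (a.(a.0 + 0 | 0) | (0 + 0 + c.0)) ⊢ ··a··> n4, ··c··> n5
  n3 = (0\{d} + (0 + 0) + (0 + 0) + (0 + 0 + c.0)\{c}) | (0 | c.(0 + 0 + c.0)) ⊢ ··c··> n6
  n4 = (0\{d} + (0 + 0) + (0 + 0) + (0 + 0 + c.0)\{c}) | ((a.0 + 0 | 0) | (0 + 0 + c.0)) ⊢ ··a··> n6, ··c··> n7
  n5 = (0\{d} + (0 + 0) + (0 + 0) + (0 + 0 + c.0)\{c}) | (a.(a.0 + 0 | 0) | 0) ⊢ ··a··> n7
  n6 = (0\{d} + (0 + 0) + (0 + 0) + (0 + 0 + c.0)\{c}) | (0 | (0 + 0 + c.0)) ⊢ ··c··> n8
  n7 = (0\{d} + (0 + 0) + (0 + 0) + (0 + 0 + c.0)\{c}) | ((a.0 + 0 | 0) | 0) ⊢ ··a··> n8
  n8 = (0\{d} + (0 + 0) + (0 + 0) + (0 + 0 + c.0)\{c}) | (0 | 0) ⊢ ∅
Run σ = ⟨aaa⟩ on P: start {m0}
  after a @ step 1: {m1, m2}
  after a @ step 2: {m4, m6}
  after a @ step 3: {m9}
  ✓ P
Run σ = ⟨aaa⟩ on Q: start {n0}
  after a @ step 1: {n1}
  after a @ step 2: {n3}
  after a @ step 3: ∅  — Q cannot continue

aaa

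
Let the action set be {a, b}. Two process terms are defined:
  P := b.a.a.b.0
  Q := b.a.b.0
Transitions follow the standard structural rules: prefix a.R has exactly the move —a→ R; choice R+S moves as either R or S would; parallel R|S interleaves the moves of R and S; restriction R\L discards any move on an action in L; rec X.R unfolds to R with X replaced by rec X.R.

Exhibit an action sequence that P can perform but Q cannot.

baa

Reachable graph of P (5 states):
  m0 = b.a.a.b.0 has moves =b=> m1
  m1 = a.a.b.0 has moves =a=> m2
  m2 = a.b.0 has moves =a=> m3
  m3 = b.0 has moves =b=> m4
  m4 = 0 has moves stopped
Reachable graph of Q (4 states):
  n0 = b.a.b.0 has moves =b=> n1
  n1 = a.b.0 has moves =a=> n2
  n2 = b.0 has moves =b=> n3
  n3 = 0 has moves stopped
Run σ = ⟨baa⟩ on P: start {m0}
  step 1 (b): {m1}
  step 2 (a): {m2}
  step 3 (a): {m3}
  — P admits the full trace.
Run σ = ⟨baa⟩ on Q: start {n0}
  step 1 (b): {n1}
  step 2 (a): {n2}
  step 3 (a): no successor for Q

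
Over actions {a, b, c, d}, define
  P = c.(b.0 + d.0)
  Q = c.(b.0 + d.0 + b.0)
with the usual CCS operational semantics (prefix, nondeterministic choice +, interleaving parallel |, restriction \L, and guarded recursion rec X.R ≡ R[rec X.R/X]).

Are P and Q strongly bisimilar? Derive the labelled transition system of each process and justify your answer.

LTS(P): 3 reachable states
  m0 = c.(b.0 + d.0) has moves --c--▸ m1
  m1 = b.0 + d.0 has moves --b--▸ m2, --d--▸ m2
  m2 = 0 has moves deadlocked
LTS(Q): 3 reachable states
  n0 = c.(b.0 + d.0 + b.0) has moves --c--▸ n1
  n1 = b.0 + d.0 + b.0 has moves --b--▸ n2, --d--▸ n2
  n2 = 0 has moves deadlocked
Bisimilarity quotient blocks:
  B0 = {m0, n0}
  B1 = {m1, n1}
  B2 = {m2, n2}
m0 ∈ B0, n0 ∈ B0 → same block

P ~ Q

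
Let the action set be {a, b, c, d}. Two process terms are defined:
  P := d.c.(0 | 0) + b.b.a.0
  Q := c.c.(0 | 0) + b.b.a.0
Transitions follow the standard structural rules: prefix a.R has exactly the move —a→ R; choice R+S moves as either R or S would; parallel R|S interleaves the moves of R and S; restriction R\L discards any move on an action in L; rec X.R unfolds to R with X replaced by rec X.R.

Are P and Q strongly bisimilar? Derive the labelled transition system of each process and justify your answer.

P ≁ Q

LTS(P): 6 reachable states
  p0 = d.c.(0 | 0) + b.b.a.0 :: —b→ p1, —d→ p2
  p1 = b.a.0 :: —b→ p3
  p2 = c.(0 | 0) :: —c→ p4
  p3 = a.0 :: —a→ p5
  p4 = 0 | 0 :: deadlocked
  p5 = 0 :: deadlocked
LTS(Q): 6 reachable states
  q0 = c.c.(0 | 0) + b.b.a.0 :: —b→ q1, —c→ q2
  q1 = b.a.0 :: —b→ q3
  q2 = c.(0 | 0) :: —c→ q4
  q3 = a.0 :: —a→ q5
  q4 = 0 | 0 :: deadlocked
  q5 = 0 :: deadlocked
Partition-refinement fixed point:
  B0 = {p0}
  B1 = {p1, q1}
  B2 = {p3, q3}
  B3 = {p4, p5, q4, q5}
  B4 = {p2, q2}
  B5 = {q0}
p0 ∈ B0, q0 ∈ B5 → different blocks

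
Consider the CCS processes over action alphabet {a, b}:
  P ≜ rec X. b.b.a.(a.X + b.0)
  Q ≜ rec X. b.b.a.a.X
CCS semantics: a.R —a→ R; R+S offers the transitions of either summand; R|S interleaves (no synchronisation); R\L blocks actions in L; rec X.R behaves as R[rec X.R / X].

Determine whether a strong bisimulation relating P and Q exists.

not bisimilar

P's transition system — 5 states:
  s0 = rec X. b.b.a.(a.X + b.0) | -b-> s1
  s1 = b.a.(a.(rec X. b.b.a.(a.X + b.0)) + b.0) | -b-> s2
  s2 = a.(a.(rec X. b.b.a.(a.X + b.0)) + b.0) | -a-> s3
  s3 = a.(rec X. b.b.a.(a.X + b.0)) + b.0 | -a-> s0, -b-> s4
  s4 = 0 | ·
Q's transition system — 4 states:
  t0 = rec X. b.b.a.a.X | -b-> t1
  t1 = b.a.a.(rec X. b.b.a.a.X) | -b-> t2
  t2 = a.a.(rec X. b.b.a.a.X) | -a-> t3
  t3 = a.(rec X. b.b.a.a.X) | -a-> t0
Partition-refinement fixed point:
  B0 = {s0}
  B1 = {s1}
  B2 = {s2}
  B3 = {s3}
  B4 = {s4}
  B5 = {t0}
  B6 = {t1}
  B7 = {t2}
  B8 = {t3}
s0 ∈ B0, t0 ∈ B5 → different blocks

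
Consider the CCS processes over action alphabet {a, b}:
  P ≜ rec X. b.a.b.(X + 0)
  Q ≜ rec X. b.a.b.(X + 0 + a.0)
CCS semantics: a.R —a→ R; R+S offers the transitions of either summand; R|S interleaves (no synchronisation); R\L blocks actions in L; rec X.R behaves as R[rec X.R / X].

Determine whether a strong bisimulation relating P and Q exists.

LTS(P): 4 reachable states
  m0 = rec X. b.a.b.(X + 0) | =b=> m1
  m1 = a.b.((rec X. b.a.b.(X + 0)) + 0) | =a=> m2
  m2 = b.((rec X. b.a.b.(X + 0)) + 0) | =b=> m3
  m3 = (rec X. b.a.b.(X + 0)) + 0 | =b=> m1
LTS(Q): 5 reachable states
  n0 = rec X. b.a.b.(X + 0 + a.0) | =b=> n1
  n1 = a.b.((rec X. b.a.b.(X + 0 + a.0)) + 0 + a.0) | =a=> n2
  n2 = b.((rec X. b.a.b.(X + 0 + a.0)) + 0 + a.0) | =b=> n3
  n3 = (rec X. b.a.b.(X + 0 + a.0)) + 0 + a.0 | =a=> n4, =b=> n1
  n4 = 0 | stopped
Coarsest stable partition (strong bisimilarity classes):
  B0 = {m0, m3}
  B1 = {m1}
  B2 = {m2}
  B3 = {n0}
  B4 = {n1}
  B5 = {n2}
  B6 = {n3}
  B7 = {n4}
m0 ∈ B0, n0 ∈ B3 → different blocks

NO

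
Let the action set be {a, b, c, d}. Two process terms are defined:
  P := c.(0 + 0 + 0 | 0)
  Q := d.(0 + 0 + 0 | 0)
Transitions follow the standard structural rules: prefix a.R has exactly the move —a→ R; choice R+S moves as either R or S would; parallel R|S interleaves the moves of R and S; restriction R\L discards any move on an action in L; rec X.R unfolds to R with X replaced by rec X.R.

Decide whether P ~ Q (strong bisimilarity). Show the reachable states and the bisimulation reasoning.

P ≁ Q

P's transition system — 2 states:
  m0 = c.(0 + 0 + 0 | 0) :: =c=> m1
  m1 = 0 + 0 + 0 | 0 :: stopped
Q's transition system — 2 states:
  n0 = d.(0 + 0 + 0 | 0) :: =d=> n1
  n1 = 0 + 0 + 0 | 0 :: stopped
Coarsest stable partition (strong bisimilarity classes):
  B0 = {m0}
  B1 = {m1, n1}
  B2 = {n0}
m0 ∈ B0, n0 ∈ B2 → different blocks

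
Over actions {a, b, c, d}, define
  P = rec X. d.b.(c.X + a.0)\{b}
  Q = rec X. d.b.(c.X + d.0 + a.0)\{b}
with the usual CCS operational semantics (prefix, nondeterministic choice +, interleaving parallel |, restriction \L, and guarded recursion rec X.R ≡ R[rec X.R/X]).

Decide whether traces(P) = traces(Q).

LTS(P): 6 reachable states
  m0 = rec X. d.b.(c.X + a.0)\{b} :: --d--▸ m1
  m1 = b.(c.(rec X. d.b.(c.X + a.0)\{b}) + a.0)\{b} :: --b--▸ m2
  m2 = (c.(rec X. d.b.(c.X + a.0)\{b}) + a.0)\{b} :: --a--▸ m3, --c--▸ m4
  m3 = 0\{b} :: stopped
  m4 = (rec X. d.b.(c.X + a.0)\{b})\{b} :: --d--▸ m5
  m5 = (b.(c.(rec X. d.b.(c.X + a.0)\{b}) + a.0)\{b})\{b} :: stopped
LTS(Q): 6 reachable states
  n0 = rec X. d.b.(c.X + d.0 + a.0)\{b} :: --d--▸ n1
  n1 = b.(c.(rec X. d.b.(c.X + d.0 + a.0)\{b}) + d.0 + a.0)\{b} :: --b--▸ n2
  n2 = (c.(rec X. d.b.(c.X + d.0 + a.0)\{b}) + d.0 + a.0)\{b} :: --a--▸ n3, --c--▸ n4, --d--▸ n3
  n3 = 0\{b} :: stopped
  n4 = (rec X. d.b.(c.X + d.0 + a.0)\{b})\{b} :: --d--▸ n5
  n5 = (b.(c.(rec X. d.b.(c.X + d.0 + a.0)\{b}) + d.0 + a.0)\{b})\{b} :: stopped
Run σ = ⟨dbd⟩ on Q: start {n0}
  [1] d ⇒ {n1}
  [2] b ⇒ {n2}
  [3] d ⇒ {n3}
  ✓ Q
Run σ = ⟨dbd⟩ on P: start {m0}
  [1] d ⇒ {m1}
  [2] b ⇒ {m2}
  [3] d ⇒ ∅ (P stuck)

traces(P) ≠ traces(Q) — witness ⟨dbd⟩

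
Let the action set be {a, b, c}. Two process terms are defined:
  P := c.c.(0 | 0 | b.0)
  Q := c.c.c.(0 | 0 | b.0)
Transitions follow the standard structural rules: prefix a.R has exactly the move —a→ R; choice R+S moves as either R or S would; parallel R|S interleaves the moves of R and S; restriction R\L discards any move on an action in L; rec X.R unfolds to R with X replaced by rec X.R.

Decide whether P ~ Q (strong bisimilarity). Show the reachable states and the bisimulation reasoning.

LTS(P): 4 reachable states
  m0 = c.c.(0 | 0 | b.0) :: =c=> m1
  m1 = c.(0 | 0 | b.0) :: =c=> m2
  m2 = 0 | 0 | b.0 :: =b=> m3
  m3 = 0 | 0 | 0 :: stopped
LTS(Q): 5 reachable states
  n0 = c.c.c.(0 | 0 | b.0) :: =c=> n1
  n1 = c.c.(0 | 0 | b.0) :: =c=> n2
  n2 = c.(0 | 0 | b.0) :: =c=> n3
  n3 = 0 | 0 | b.0 :: =b=> n4
  n4 = 0 | 0 | 0 :: stopped
Bisimilarity quotient blocks:
  B0 = {m0, n1}
  B1 = {m1, n2}
  B2 = {m2, n3}
  B3 = {m3, n4}
  B4 = {n0}
m0 ∈ B0, n0 ∈ B4 → different blocks

not bisimilar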